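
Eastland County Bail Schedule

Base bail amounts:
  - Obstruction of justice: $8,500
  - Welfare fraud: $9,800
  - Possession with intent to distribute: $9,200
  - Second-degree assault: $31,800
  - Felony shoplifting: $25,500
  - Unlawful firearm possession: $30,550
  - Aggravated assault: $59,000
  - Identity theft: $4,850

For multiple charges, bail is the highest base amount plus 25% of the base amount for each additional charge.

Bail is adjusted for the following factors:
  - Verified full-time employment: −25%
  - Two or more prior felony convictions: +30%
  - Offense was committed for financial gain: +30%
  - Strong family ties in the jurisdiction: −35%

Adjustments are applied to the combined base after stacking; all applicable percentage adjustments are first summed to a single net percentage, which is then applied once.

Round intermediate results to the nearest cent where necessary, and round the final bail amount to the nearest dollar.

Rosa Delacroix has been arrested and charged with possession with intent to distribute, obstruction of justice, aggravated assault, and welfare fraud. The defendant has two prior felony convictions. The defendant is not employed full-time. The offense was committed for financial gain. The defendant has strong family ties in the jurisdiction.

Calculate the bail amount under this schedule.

$82,344

Base amounts from the schedule: possession with intent to distribute $9,200; obstruction of justice $8,500; aggravated assault $59,000; welfare fraud $9,800.
Stacking rule: highest base plus 25% of each additional charge. Highest is aggravated assault at $59,000. Additional: $9,200 × 25% = $2,300; $8,500 × 25% = $2,125; $9,800 × 25% = $2,450. Combined base = $59,000 + $6,875 = $65,875.
Net percentage adjustment: +30% +30% −35% = +25%. $65,875 × 1.25 = $82,343.75.
Rounded to the nearest dollar: $82,344.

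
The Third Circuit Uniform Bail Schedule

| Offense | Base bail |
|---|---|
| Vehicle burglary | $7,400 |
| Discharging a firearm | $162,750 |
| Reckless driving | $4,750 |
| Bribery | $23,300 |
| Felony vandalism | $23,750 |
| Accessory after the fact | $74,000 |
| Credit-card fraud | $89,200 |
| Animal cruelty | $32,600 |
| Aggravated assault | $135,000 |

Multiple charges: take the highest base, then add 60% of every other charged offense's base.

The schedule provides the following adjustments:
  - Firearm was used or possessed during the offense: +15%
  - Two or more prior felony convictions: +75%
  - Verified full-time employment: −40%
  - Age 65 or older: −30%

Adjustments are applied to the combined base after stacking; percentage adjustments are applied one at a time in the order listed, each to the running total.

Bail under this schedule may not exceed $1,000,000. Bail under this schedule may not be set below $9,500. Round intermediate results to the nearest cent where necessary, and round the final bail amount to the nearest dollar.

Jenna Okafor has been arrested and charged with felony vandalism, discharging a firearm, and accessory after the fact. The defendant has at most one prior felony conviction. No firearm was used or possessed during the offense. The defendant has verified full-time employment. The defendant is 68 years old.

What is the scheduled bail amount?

$92,988

Base amounts from the schedule: felony vandalism $23,750; discharging a firearm $162,750; accessory after the fact $74,000.
Stacking rule: highest base plus 60% of each additional charge. Highest is discharging a firearm at $162,750. Additional: $23,750 × 60% = $14,250; $74,000 × 60% = $44,400. Combined base = $162,750 + $58,650 = $221,400.
Verified full-time employment (−40%): $221,400 × 0.6 = $132,840.
Age 65 or older (−30%): $132,840 × 0.7 = $92,988.
$92,988 is within the $1,000,000 maximum.
$92,988 is at or above the $9,500 minimum.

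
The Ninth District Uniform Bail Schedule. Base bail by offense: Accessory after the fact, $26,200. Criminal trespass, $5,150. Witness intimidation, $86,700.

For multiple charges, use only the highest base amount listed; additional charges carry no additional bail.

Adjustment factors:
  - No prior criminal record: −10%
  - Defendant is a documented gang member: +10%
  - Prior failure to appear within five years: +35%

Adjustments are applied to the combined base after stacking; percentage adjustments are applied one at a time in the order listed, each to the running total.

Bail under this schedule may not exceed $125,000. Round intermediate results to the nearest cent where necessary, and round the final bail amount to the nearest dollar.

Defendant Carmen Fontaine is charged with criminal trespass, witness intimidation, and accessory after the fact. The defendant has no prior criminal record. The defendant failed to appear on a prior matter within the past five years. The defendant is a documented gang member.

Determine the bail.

$115,875

Base amounts from the schedule: criminal trespass $5,150; witness intimidation $86,700; accessory after the fact $26,200.
Stacking rule: use the highest base only. Highest is witness intimidation at $86,700. Combined base = $86,700.
No prior criminal record (−10%): $86,700 × 0.9 = $78,030.
Defendant is a documented gang member (+10%): $78,030 × 1.1 = $85,833.
Prior failure to appear within five years (+35%): $85,833 × 1.35 = $115,874.55.
$115,874.55 is within the $125,000 maximum.
Rounded to the nearest dollar: $115,875.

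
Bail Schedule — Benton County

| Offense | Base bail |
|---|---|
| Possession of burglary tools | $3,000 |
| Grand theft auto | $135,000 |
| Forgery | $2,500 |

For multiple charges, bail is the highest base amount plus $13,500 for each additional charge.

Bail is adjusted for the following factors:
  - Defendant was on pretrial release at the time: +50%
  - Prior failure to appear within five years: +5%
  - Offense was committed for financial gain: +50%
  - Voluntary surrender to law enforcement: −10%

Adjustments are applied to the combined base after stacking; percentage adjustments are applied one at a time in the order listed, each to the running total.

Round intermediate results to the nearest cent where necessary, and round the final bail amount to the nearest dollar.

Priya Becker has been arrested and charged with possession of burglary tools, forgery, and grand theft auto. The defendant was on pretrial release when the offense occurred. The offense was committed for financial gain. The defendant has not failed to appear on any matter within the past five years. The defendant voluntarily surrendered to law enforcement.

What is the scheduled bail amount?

$328,050

Base amounts from the schedule: possession of burglary tools $3,000; forgery $2,500; grand theft auto $135,000.
Stacking rule: highest base plus $13,500 per additional charge. Highest is grand theft auto at $135,000; 2 additional charges → +$27,000. Combined base = $162,000.
Defendant was on pretrial release at the time (+50%): $162,000 × 1.5 = $243,000.
Offense was committed for financial gain (+50%): $243,000 × 1.5 = $364,500.
Voluntary surrender to law enforcement (−10%): $364,500 × 0.9 = $328,050.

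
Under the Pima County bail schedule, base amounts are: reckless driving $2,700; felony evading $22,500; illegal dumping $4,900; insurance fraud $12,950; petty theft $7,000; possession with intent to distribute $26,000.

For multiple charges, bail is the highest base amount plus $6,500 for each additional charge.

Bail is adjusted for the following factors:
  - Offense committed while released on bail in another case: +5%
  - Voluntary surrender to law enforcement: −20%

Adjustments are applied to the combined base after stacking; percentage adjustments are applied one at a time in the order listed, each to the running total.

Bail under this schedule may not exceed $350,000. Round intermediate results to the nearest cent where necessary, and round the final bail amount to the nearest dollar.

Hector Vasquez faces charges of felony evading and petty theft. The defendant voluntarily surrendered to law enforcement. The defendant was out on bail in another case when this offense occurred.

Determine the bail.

Base amounts from the schedule: felony evading $22,500; petty theft $7,000.
Stacking rule: highest base plus $6,500 per additional charge. Highest is felony evading at $22,500; 1 additional charge → +$6,500. Combined base = $29,000.
Offense committed while released on bail in another case (+5%): $29,000 × 1.05 = $30,450.
Voluntary surrender to law enforcement (−20%): $30,450 × 0.8 = $24,360.
$24,360 is within the $350,000 maximum.

$24,360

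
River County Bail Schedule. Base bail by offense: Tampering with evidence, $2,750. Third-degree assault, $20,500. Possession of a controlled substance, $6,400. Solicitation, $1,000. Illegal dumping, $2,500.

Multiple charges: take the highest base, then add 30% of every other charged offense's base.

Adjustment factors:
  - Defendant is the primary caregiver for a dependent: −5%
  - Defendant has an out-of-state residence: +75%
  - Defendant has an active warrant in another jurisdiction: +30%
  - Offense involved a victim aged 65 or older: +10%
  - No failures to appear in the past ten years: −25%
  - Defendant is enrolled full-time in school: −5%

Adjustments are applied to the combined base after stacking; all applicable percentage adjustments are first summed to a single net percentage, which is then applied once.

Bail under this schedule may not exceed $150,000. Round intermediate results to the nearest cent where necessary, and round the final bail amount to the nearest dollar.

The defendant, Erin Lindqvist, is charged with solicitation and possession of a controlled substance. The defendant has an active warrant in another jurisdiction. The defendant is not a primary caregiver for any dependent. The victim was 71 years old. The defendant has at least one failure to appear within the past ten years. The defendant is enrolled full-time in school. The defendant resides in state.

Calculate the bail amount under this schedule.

Base amounts from the schedule: solicitation $1,000; possession of a controlled substance $6,400.
Stacking rule: highest base plus 30% of each additional charge. Highest is possession of a controlled substance at $6,400. Additional: $1,000 × 30% = $300. Combined base = $6,400 + $300 = $6,700.
Net percentage adjustment: +30% +10% −5% = +35%. $6,700 × 1.35 = $9,045.
$9,045 is within the $150,000 maximum.

$9,045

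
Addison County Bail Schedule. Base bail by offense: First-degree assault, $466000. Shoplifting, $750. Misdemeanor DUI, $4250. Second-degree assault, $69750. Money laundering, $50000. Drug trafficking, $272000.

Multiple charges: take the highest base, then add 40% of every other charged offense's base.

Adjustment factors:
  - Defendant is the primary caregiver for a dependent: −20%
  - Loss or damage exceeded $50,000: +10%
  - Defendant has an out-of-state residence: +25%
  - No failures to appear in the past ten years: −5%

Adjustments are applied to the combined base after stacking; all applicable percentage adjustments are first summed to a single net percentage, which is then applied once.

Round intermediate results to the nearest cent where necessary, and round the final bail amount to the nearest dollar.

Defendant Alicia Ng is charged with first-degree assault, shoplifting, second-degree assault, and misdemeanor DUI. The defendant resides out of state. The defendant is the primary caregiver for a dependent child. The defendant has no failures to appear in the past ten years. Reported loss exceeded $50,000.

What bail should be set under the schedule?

$545490

Base amounts from the schedule: first-degree assault $466000; shoplifting $750; second-degree assault $69750; misdemeanor DUI $4250.
Stacking rule: highest base plus 40% of each additional charge. Highest is first-degree assault at $466000. Additional: $750 × 40% = $300; $69750 × 40% = $27900; $4250 × 40% = $1700. Combined base = $466000 + $29900 = $495900.
Net percentage adjustment: −20% +10% +25% −5% = +10%. $495900 × 1.1 = $545490.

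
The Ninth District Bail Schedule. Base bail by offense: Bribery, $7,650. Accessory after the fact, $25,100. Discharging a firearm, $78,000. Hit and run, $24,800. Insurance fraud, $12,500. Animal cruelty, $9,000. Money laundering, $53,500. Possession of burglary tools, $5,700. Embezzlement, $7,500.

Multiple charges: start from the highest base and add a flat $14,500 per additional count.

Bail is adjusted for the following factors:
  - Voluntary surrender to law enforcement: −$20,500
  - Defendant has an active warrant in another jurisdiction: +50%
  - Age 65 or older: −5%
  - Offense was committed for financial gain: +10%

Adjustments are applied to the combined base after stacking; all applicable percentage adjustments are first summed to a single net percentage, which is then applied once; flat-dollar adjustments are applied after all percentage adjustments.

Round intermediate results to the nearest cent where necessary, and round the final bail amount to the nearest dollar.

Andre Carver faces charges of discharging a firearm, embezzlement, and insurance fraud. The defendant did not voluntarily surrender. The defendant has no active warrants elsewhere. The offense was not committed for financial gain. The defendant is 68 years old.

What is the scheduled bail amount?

Base amounts from the schedule: discharging a firearm $78,000; embezzlement $7,500; insurance fraud $12,500.
Stacking rule: highest base plus $14,500 per additional charge. Highest is discharging a firearm at $78,000; 2 additional charges → +$29,000. Combined base = $107,000.
Age 65 or older (−5%): $107,000 × 0.95 = $101,650.

$101,650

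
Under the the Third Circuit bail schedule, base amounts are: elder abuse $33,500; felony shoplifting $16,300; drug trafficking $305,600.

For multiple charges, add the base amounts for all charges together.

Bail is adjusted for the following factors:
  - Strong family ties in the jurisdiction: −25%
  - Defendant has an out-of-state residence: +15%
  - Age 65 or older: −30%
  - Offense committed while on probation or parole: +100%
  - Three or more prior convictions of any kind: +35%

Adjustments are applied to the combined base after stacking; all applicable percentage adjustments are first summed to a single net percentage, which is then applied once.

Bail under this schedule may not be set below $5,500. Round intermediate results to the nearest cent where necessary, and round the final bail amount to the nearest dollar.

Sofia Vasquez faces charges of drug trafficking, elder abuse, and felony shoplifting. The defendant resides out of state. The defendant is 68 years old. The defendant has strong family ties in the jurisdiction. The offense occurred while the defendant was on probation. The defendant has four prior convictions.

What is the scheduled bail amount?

Base amounts from the schedule: drug trafficking $305,600; elder abuse $33,500; felony shoplifting $16,300.
Stacking rule: sum of all bases. $305,600 + $33,500 + $16,300 = $355,400.
Net percentage adjustment: −25% +15% −30% +100% +35% = +95%. $355,400 × 1.95 = $693,030.
$693,030 is at or above the $5,500 minimum.

$693,030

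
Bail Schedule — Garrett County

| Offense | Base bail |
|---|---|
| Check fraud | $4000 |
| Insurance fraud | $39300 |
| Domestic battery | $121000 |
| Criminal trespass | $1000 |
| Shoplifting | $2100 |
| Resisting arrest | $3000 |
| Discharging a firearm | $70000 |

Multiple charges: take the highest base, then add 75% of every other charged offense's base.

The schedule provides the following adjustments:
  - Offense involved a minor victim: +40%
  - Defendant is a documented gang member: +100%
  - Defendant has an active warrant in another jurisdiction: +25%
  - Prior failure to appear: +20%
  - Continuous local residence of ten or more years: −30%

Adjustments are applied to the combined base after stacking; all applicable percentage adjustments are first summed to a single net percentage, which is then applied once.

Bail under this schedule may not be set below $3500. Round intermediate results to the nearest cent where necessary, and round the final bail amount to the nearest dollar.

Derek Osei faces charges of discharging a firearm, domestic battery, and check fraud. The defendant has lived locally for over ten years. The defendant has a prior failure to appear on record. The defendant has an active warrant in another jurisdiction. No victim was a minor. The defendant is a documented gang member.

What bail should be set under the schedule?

$379475

Base amounts from the schedule: discharging a firearm $70000; domestic battery $121000; check fraud $4000.
Stacking rule: highest base plus 75% of each additional charge. Highest is domestic battery at $121000. Additional: $70000 × 75% = $52500; $4000 × 75% = $3000. Combined base = $121000 + $55500 = $176500.
Net percentage adjustment: +100% +25% +20% −30% = +115%. $176500 × 2.15 = $379475.
$379475 is at or above the $3500 minimum.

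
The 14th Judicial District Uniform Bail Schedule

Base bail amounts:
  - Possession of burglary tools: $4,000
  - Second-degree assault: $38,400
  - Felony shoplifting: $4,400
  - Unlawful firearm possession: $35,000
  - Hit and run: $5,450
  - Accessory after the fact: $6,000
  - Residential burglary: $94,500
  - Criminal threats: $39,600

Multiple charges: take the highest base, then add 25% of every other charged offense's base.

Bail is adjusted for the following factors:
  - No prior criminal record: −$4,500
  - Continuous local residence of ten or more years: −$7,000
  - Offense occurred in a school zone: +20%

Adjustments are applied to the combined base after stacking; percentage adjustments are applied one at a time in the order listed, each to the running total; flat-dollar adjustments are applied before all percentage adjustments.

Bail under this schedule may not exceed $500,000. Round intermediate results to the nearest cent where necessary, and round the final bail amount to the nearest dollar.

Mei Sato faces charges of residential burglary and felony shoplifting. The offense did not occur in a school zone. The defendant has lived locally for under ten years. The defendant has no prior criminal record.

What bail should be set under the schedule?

Base amounts from the schedule: residential burglary $94,500; felony shoplifting $4,400.
Stacking rule: highest base plus 25% of each additional charge. Highest is residential burglary at $94,500. Additional: $4,400 × 25% = $1,100. Combined base = $94,500 + $1,100 = $95,600.
No prior criminal record (−$4,500 flat): $95,600 − $4,500 = $91,100.
$91,100 is within the $500,000 maximum.

$91,100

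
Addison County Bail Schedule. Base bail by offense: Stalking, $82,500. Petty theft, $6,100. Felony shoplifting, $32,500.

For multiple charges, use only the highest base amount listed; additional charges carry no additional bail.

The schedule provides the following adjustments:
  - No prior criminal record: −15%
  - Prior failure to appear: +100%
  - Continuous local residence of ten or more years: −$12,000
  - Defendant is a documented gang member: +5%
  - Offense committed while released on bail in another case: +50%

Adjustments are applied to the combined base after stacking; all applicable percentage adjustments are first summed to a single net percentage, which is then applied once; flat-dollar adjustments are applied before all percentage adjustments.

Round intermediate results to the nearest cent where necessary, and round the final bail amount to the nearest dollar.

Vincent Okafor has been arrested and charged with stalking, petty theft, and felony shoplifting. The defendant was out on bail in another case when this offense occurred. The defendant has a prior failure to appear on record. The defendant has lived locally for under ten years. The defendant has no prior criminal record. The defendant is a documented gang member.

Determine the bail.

Base amounts from the schedule: stalking $82,500; petty theft $6,100; felony shoplifting $32,500.
Stacking rule: use the highest base only. Highest is stalking at $82,500. Combined base = $82,500.
Net percentage adjustment: −15% +100% +5% +50% = +140%. $82,500 × 2.4 = $198,000.

$198,000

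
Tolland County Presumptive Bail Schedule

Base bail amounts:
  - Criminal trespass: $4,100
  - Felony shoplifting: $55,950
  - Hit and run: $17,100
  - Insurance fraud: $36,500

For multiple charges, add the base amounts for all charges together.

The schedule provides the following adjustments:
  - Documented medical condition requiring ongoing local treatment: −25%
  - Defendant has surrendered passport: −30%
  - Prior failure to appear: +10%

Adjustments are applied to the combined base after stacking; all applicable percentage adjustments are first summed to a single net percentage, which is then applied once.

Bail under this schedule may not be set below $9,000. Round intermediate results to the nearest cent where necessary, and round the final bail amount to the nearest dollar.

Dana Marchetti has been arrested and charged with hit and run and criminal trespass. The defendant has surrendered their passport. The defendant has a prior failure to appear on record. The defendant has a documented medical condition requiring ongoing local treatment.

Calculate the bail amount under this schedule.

Base amounts from the schedule: hit and run $17,100; criminal trespass $4,100.
Stacking rule: sum of all bases. $17,100 + $4,100 = $21,200.
Net percentage adjustment: −25% −30% +10% = −45%. $21,200 × 0.55 = $11,660.
$11,660 is at or above the $9,000 minimum.

$11,660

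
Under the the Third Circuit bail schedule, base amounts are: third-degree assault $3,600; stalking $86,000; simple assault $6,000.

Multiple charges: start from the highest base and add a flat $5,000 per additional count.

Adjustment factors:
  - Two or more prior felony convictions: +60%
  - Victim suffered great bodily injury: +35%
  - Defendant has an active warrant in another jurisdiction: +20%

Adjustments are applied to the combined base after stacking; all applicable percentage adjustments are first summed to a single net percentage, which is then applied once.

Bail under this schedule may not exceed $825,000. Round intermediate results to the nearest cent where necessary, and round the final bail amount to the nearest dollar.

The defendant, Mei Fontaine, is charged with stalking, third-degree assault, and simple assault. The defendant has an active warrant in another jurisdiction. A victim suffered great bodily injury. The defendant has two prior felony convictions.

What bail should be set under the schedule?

Base amounts from the schedule: stalking $86,000; third-degree assault $3,600; simple assault $6,000.
Stacking rule: highest base plus $5,000 per additional charge. Highest is stalking at $86,000; 2 additional charges → +$10,000. Combined base = $96,000.
Net percentage adjustment: +60% +35% +20% = +115%. $96,000 × 2.15 = $206,400.
$206,400 is within the $825,000 maximum.

$206,400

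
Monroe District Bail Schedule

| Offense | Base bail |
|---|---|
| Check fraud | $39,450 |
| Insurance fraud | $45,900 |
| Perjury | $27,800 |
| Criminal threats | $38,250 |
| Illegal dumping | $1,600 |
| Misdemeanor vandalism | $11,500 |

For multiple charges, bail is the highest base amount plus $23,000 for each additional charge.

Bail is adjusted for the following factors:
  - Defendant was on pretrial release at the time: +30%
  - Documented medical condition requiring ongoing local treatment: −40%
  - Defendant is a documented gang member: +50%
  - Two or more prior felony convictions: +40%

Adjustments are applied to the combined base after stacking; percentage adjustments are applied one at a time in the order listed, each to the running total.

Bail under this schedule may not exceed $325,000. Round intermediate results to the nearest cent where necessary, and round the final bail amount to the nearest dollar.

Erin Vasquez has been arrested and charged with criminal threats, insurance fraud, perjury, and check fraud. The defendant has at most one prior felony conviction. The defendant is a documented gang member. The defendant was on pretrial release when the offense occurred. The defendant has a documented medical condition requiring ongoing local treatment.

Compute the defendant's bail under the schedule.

$134,433

Base amounts from the schedule: criminal threats $38,250; insurance fraud $45,900; perjury $27,800; check fraud $39,450.
Stacking rule: highest base plus $23,000 per additional charge. Highest is insurance fraud at $45,900; 3 additional charges → +$69,000. Combined base = $114,900.
Defendant was on pretrial release at the time (+30%): $114,900 × 1.3 = $149,370.
Documented medical condition requiring ongoing local treatment (−40%): $149,370 × 0.6 = $89,622.
Defendant is a documented gang member (+50%): $89,622 × 1.5 = $134,433.
$134,433 is within the $325,000 maximum.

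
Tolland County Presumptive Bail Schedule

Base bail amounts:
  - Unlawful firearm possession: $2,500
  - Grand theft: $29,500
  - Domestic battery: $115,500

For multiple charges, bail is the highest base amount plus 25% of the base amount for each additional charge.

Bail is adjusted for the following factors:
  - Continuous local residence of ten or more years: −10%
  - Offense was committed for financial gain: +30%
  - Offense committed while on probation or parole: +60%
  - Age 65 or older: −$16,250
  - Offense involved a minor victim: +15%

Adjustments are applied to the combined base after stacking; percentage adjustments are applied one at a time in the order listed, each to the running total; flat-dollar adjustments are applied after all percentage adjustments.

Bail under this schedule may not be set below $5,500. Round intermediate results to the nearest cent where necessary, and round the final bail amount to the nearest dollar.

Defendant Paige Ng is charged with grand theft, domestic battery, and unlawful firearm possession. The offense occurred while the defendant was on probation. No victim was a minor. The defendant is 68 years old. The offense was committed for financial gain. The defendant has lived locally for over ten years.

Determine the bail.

Base amounts from the schedule: grand theft $29,500; domestic battery $115,500; unlawful firearm possession $2,500.
Stacking rule: highest base plus 25% of each additional charge. Highest is domestic battery at $115,500. Additional: $29,500 × 25% = $7,375; $2,500 × 25% = $625. Combined base = $115,500 + $8,000 = $123,500.
Continuous local residence of ten or more years (−10%): $123,500 × 0.9 = $111,150.
Offense was committed for financial gain (+30%): $111,150 × 1.3 = $144,495.
Offense committed while on probation or parole (+60%): $144,495 × 1.6 = $231,192.
Age 65 or older (−$16,250 flat): $231,192 − $16,250 = $214,942.
$214,942 is at or above the $5,500 minimum.

$214,942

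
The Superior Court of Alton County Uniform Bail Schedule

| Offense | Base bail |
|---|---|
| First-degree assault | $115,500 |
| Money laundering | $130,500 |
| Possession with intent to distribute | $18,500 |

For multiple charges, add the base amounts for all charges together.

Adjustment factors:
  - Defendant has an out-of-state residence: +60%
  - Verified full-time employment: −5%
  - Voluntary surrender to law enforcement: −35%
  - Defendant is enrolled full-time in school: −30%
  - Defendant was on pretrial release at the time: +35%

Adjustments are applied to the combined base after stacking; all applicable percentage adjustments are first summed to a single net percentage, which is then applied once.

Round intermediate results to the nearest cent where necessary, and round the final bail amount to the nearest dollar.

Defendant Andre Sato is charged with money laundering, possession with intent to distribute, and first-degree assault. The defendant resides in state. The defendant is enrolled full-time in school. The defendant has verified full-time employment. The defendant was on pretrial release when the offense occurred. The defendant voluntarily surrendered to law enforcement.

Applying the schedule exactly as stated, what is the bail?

Base amounts from the schedule: money laundering $130,500; possession with intent to distribute $18,500; first-degree assault $115,500.
Stacking rule: sum of all bases. $130,500 + $18,500 + $115,500 = $264,500.
Net percentage adjustment: −5% −35% −30% +35% = −35%. $264,500 × 0.65 = $171,925.

$171,925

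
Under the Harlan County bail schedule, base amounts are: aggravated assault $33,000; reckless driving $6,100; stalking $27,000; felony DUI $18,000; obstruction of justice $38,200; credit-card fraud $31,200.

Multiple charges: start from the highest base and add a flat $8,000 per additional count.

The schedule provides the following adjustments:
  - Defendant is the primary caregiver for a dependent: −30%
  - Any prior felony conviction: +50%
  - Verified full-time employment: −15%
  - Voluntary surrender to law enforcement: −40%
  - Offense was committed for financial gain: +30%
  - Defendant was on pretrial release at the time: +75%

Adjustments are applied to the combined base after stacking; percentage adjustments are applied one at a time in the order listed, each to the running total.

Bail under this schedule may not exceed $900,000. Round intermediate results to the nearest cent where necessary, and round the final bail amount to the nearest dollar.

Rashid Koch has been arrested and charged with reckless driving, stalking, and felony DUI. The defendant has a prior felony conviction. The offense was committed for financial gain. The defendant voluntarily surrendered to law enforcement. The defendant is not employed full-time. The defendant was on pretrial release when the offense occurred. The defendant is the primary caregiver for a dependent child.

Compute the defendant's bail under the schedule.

$61,630

Base amounts from the schedule: reckless driving $6,100; stalking $27,000; felony DUI $18,000.
Stacking rule: highest base plus $8,000 per additional charge. Highest is stalking at $27,000; 2 additional charges → +$16,000. Combined base = $43,000.
Defendant is the primary caregiver for a dependent (−30%): $43,000 × 0.7 = $30,100.
Any prior felony conviction (+50%): $30,100 × 1.5 = $45,150.
Voluntary surrender to law enforcement (−40%): $45,150 × 0.6 = $27,090.
Offense was committed for financial gain (+30%): $27,090 × 1.3 = $35,217.
Defendant was on pretrial release at the time (+75%): $35,217 × 1.75 = $61,629.75.
$61,629.75 is within the $900,000 maximum.
Rounded to the nearest dollar: $61,630.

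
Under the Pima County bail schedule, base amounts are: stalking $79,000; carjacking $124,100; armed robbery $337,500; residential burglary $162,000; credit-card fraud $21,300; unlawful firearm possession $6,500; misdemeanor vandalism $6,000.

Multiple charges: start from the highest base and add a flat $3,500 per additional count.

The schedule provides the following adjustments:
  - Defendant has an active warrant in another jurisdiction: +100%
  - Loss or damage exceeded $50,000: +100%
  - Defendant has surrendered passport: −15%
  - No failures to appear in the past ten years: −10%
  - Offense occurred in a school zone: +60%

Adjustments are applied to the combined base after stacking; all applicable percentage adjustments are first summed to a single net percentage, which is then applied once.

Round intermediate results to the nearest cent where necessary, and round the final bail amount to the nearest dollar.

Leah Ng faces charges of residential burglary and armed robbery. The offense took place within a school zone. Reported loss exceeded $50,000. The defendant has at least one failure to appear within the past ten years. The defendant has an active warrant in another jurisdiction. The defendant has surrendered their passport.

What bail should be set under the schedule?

Base amounts from the schedule: residential burglary $162,000; armed robbery $337,500.
Stacking rule: highest base plus $3,500 per additional charge. Highest is armed robbery at $337,500; 1 additional charge → +$3,500. Combined base = $341,000.
Net percentage adjustment: +100% +100% −15% +60% = +245%. $341,000 × 3.45 = $1,176,450.

$1,176,450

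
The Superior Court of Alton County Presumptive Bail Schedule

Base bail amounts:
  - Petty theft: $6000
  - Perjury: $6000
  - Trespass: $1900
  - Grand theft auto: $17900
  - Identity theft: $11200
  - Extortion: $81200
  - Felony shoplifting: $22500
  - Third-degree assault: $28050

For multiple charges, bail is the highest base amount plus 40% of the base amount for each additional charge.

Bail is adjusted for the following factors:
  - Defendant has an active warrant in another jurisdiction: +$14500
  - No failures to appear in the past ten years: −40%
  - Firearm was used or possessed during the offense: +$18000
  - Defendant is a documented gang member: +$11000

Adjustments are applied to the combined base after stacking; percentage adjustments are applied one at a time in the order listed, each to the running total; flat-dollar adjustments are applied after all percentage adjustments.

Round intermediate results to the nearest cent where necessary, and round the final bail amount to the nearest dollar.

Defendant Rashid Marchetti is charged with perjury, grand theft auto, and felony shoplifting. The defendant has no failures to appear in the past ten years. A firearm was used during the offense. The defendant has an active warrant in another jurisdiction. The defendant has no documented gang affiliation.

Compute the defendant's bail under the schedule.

$51736

Base amounts from the schedule: perjury $6000; grand theft auto $17900; felony shoplifting $22500.
Stacking rule: highest base plus 40% of each additional charge. Highest is felony shoplifting at $22500. Additional: $6000 × 40% = $2400; $17900 × 40% = $7160. Combined base = $22500 + $9560 = $32060.
No failures to appear in the past ten years (−40%): $32060 × 0.6 = $19236.
Defendant has an active warrant in another jurisdiction (+$14500 flat): $19236 + $14500 = $33736.
Firearm was used or possessed during the offense (+$18000 flat): $33736 + $18000 = $51736.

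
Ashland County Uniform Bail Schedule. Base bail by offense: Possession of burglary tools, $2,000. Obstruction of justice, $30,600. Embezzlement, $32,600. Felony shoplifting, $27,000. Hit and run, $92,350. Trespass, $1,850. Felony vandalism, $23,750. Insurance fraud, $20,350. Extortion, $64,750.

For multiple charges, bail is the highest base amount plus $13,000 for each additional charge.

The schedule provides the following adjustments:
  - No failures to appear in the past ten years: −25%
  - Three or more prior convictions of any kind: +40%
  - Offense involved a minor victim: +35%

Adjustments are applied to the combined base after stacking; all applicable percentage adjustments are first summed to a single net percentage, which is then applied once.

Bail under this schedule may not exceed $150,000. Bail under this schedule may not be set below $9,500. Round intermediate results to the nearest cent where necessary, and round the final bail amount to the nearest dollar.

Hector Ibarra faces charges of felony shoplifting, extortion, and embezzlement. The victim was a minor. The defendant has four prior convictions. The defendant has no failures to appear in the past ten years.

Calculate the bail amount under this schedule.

$136,125

Base amounts from the schedule: felony shoplifting $27,000; extortion $64,750; embezzlement $32,600.
Stacking rule: highest base plus $13,000 per additional charge. Highest is extortion at $64,750; 2 additional charges → +$26,000. Combined base = $90,750.
Net percentage adjustment: −25% +40% +35% = +50%. $90,750 × 1.5 = $136,125.
$136,125 is within the $150,000 maximum.
$136,125 is at or above the $9,500 minimum.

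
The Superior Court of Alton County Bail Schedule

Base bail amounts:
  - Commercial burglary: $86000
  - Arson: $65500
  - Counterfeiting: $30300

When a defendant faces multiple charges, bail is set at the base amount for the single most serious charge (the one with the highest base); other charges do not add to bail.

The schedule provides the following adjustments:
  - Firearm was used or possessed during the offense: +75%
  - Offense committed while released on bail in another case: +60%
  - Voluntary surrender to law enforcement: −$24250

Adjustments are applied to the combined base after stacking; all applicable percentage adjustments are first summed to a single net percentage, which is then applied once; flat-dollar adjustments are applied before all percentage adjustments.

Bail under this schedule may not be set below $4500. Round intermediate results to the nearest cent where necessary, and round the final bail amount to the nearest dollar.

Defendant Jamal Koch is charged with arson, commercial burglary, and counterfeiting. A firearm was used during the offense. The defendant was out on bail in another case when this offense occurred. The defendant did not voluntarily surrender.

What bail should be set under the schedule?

$202100

Base amounts from the schedule: arson $65500; commercial burglary $86000; counterfeiting $30300.
Stacking rule: use the highest base only. Highest is commercial burglary at $86000. Combined base = $86000.
Net percentage adjustment: +75% +60% = +135%. $86000 × 2.35 = $202100.
$202100 is at or above the $4500 minimum.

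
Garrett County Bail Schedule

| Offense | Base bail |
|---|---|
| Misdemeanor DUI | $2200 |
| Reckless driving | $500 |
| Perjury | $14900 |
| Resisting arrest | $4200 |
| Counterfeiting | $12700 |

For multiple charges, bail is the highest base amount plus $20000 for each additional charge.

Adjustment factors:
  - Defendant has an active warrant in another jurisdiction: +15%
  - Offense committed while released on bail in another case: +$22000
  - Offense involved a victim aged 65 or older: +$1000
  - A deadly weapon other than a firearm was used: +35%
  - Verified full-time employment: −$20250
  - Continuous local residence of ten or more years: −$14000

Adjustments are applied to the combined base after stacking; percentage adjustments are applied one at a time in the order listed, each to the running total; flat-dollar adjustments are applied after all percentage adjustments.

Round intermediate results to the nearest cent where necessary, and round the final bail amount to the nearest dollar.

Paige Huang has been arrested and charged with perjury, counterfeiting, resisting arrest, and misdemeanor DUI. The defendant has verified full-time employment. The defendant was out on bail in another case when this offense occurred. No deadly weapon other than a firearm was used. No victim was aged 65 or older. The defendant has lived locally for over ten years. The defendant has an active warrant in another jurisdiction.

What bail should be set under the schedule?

Base amounts from the schedule: perjury $14900; counterfeiting $12700; resisting arrest $4200; misdemeanor DUI $2200.
Stacking rule: highest base plus $20000 per additional charge. Highest is perjury at $14900; 3 additional charges → +$60000. Combined base = $74900.
Defendant has an active warrant in another jurisdiction (+15%): $74900 × 1.15 = $86135.
Offense committed while released on bail in another case (+$22000 flat): $86135 + $22000 = $108135.
Verified full-time employment (−$20250 flat): $108135 − $20250 = $87885.
Continuous local residence of ten or more years (−$14000 flat): $87885 − $14000 = $73885.

$73885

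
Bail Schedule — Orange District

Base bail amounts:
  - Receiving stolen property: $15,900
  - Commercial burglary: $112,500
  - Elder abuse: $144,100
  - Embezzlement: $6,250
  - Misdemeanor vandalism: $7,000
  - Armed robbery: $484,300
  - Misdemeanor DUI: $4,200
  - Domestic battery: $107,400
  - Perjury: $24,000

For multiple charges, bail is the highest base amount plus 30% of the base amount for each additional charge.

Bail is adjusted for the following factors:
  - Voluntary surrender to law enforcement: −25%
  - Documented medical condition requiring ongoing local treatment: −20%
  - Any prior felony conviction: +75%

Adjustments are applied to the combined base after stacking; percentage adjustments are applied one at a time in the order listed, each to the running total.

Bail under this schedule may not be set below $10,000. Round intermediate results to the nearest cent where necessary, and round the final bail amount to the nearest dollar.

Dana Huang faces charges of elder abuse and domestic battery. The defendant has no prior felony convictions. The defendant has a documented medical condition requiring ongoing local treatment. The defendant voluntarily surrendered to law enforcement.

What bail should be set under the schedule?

$105,792

Base amounts from the schedule: elder abuse $144,100; domestic battery $107,400.
Stacking rule: highest base plus 30% of each additional charge. Highest is elder abuse at $144,100. Additional: $107,400 × 30% = $32,220. Combined base = $144,100 + $32,220 = $176,320.
Voluntary surrender to law enforcement (−25%): $176,320 × 0.75 = $132,240.
Documented medical condition requiring ongoing local treatment (−20%): $132,240 × 0.8 = $105,792.
$105,792 is at or above the $10,000 minimum.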